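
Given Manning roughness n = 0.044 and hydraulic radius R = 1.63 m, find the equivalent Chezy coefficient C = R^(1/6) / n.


The Chezy coefficient relates to Manning's n through C = R^(1/6) / n.
R^(1/6) = 1.63^(1/6) = 1.084837.
C = 1.084837 / 0.044 = 24.66 m^(1/2)/s.

24.66


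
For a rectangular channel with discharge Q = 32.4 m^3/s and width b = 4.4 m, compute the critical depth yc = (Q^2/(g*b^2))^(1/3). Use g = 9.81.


Using yc = (Q^2 / (g * b^2))^(1/3):
Q^2 = 32.4^2 = 1049.76.
g * b^2 = 9.81 * 4.4^2 = 9.81 * 19.36 = 189.92.
Q^2 / (g*b^2) = 1049.76 / 189.92 = 5.5274.
yc = 5.5274^(1/3) = 1.7681 m.

1.7681


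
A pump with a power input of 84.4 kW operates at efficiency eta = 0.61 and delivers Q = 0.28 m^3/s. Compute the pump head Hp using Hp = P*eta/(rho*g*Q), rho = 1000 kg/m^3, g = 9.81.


Pump head formula: Hp = P * eta / (rho * g * Q).
Numerator: P * eta = 84.4 * 1000 * 0.61 = 51484.0 W.
Denominator: rho * g * Q = 1000 * 9.81 * 0.28 = 2746.8.
Hp = 51484.0 / 2746.8 = 18.74 m.

18.74


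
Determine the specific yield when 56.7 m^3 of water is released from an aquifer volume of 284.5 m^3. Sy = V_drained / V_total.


Specific yield Sy = Volume drained / Total volume.
Sy = 56.7 / 284.5
   = 0.1993.

0.1993


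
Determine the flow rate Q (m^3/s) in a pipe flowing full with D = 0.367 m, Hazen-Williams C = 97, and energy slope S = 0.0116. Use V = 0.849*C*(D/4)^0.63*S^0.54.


For a full circular pipe, R = D/4 = 0.367/4 = 0.0917 m.
V = 0.849 * 97 * 0.0917^0.63 * 0.0116^0.54
  = 0.849 * 97 * 0.222045 * 0.090117
  = 1.6479 m/s.
Pipe area A = pi*D^2/4 = pi*0.367^2/4 = 0.1058 m^2.
Q = A * V = 0.1058 * 1.6479 = 0.1743 m^3/s.

0.1743


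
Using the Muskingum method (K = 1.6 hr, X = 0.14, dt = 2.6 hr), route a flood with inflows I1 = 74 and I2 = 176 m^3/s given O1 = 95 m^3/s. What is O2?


Muskingum coefficients:
denom = 2*K*(1-X) + dt = 2*1.6*(1-0.14) + 2.6 = 5.352.
C0 = (dt - 2*K*X)/denom = (2.6 - 2*1.6*0.14)/5.352 = 0.4021.
C1 = (dt + 2*K*X)/denom = (2.6 + 2*1.6*0.14)/5.352 = 0.5695.
C2 = (2*K*(1-X) - dt)/denom = 0.0284.
O2 = C0*I2 + C1*I1 + C2*O1
   = 0.4021*176 + 0.5695*74 + 0.0284*95
   = 115.61 m^3/s.

115.61


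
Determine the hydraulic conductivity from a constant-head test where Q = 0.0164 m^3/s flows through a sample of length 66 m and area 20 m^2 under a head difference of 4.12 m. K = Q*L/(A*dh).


From K = Q*L / (A*dh):
Numerator: Q*L = 0.0164 * 66 = 1.0824.
Denominator: A*dh = 20 * 4.12 = 82.4.
K = 1.0824 / 82.4 = 0.013136 m/s.

0.013136


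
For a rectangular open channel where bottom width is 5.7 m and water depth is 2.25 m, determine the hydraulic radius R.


For a rectangular section:
Flow area A = b * y = 5.7 * 2.25 = 12.83 m^2.
Wetted perimeter P = b + 2y = 5.7 + 2*2.25 = 10.2 m.
Hydraulic radius R = A/P = 12.83 / 10.2 = 1.2574 m.

1.2574


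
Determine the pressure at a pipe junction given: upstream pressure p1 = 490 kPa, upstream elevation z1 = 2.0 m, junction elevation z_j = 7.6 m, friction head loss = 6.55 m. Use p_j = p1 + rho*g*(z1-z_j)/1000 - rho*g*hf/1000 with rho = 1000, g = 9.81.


Junction pressure: p_j = p1 + rho*g*(z1 - z_j)/1000 - rho*g*hf/1000.
Elevation term = 1000*9.81*(2.0 - 7.6)/1000 = -54.936 kPa.
Friction term = 1000*9.81*6.55/1000 = 64.255 kPa.
p_j = 490 + -54.936 - 64.255 = 370.81 kPa.

370.81


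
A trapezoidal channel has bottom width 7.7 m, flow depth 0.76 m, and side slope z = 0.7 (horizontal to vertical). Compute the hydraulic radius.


For a trapezoidal section with side slope z:
A = (b + z*y)*y = (7.7 + 0.7*0.76)*0.76 = 6.256 m^2.
P = b + 2*y*sqrt(1 + z^2) = 7.7 + 2*0.76*sqrt(1 + 0.7^2) = 9.555 m.
R = A/P = 6.256 / 9.555 = 0.6547 m.

0.6547


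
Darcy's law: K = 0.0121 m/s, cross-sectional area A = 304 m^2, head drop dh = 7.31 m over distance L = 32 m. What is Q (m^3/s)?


Darcy's law: Q = K * A * i, where i = dh/L.
Hydraulic gradient i = 7.31 / 32 = 0.228437.
Q = 0.0121 * 304 * 0.228437
  = 0.8403 m^3/s.

0.8403


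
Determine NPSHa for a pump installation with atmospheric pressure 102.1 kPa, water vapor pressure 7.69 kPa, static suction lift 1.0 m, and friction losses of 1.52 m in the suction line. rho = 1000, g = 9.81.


NPSHa = p_atm/(rho*g) - z_s - hf_s - p_vap/(rho*g).
p_atm/(rho*g) = 102.1*1000 / (1000*9.81) = 10.408 m.
p_vap/(rho*g) = 7.69*1000 / (1000*9.81) = 0.784 m.
NPSHa = 10.408 - 1.0 - 1.52 - 0.784
      = 7.1 m.

7.1


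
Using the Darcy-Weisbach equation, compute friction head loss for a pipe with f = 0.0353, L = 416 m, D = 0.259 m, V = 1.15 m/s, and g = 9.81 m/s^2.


Darcy-Weisbach equation: h_f = f * (L/D) * V^2/(2g).
f * L/D = 0.0353 * 416/0.259 = 56.6981.
V^2/(2g) = 1.15^2 / (2*9.81) = 1.3225 / 19.62 = 0.0674 m.
h_f = 56.6981 * 0.0674 = 3.822 m.

3.822


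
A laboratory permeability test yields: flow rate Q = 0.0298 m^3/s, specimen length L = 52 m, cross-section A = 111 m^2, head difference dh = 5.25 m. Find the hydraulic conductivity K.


From K = Q*L / (A*dh):
Numerator: Q*L = 0.0298 * 52 = 1.5496.
Denominator: A*dh = 111 * 5.25 = 582.75.
K = 1.5496 / 582.75 = 0.002659 m/s.

0.002659


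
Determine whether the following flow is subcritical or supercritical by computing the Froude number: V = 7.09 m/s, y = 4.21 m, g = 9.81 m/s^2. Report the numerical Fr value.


The Froude number is defined as Fr = V / sqrt(g*y).
g*y = 9.81 * 4.21 = 41.3001.
sqrt(g*y) = sqrt(41.3001) = 6.4265.
Fr = 7.09 / 6.4265 = 1.1032.
Since Fr > 1, the flow is supercritical.

1.1032


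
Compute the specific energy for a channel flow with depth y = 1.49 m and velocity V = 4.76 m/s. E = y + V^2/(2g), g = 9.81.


Specific energy E = y + V^2/(2g).
Velocity head = V^2/(2g) = 4.76^2 / (2*9.81) = 22.6576 / 19.62 = 1.1548 m.
E = 1.49 + 1.1548 = 2.6448 m.

2.6448


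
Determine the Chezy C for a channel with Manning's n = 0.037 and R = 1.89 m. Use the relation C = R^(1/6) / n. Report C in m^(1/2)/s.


The Chezy coefficient relates to Manning's n through C = R^(1/6) / n.
R^(1/6) = 1.89^(1/6) = 1.111929.
C = 1.111929 / 0.037 = 30.05 m^(1/2)/s.

30.05


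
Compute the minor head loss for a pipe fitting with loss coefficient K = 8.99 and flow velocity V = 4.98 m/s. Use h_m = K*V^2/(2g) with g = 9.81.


Minor loss formula: h_m = K * V^2/(2g).
V^2 = 4.98^2 = 24.8004.
V^2/(2g) = 24.8004 / 19.62 = 1.264 m.
h_m = 8.99 * 1.264 = 11.3637 m.

11.3637


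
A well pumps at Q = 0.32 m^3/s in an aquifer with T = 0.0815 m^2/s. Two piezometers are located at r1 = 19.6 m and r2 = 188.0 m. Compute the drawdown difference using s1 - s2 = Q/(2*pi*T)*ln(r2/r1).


Thiem equation: s1 - s2 = Q/(2*pi*T) * ln(r2/r1).
ln(r2/r1) = ln(188.0/19.6) = 2.2609.
Q/(2*pi*T) = 0.32 / (2*pi*0.0815) = 0.32 / 0.5121 = 0.6249.
s1 - s2 = 0.6249 * 2.2609 = 1.4129 m.

1.4129


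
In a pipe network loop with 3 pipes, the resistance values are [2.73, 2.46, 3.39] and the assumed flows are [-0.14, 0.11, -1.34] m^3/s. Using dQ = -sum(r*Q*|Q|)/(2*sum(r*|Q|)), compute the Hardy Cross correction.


Numerator terms (r*Q*|Q|): 2.73*-0.14*|-0.14| = -0.0535; 2.46*0.11*|0.11| = 0.0298; 3.39*-1.34*|-1.34| = -6.0871.
Sum of numerator = -6.1108.
Denominator terms (r*|Q|): 2.73*|-0.14| = 0.3822; 2.46*|0.11| = 0.2706; 3.39*|-1.34| = 4.5426.
2 * sum of denominator = 2 * 5.1954 = 10.3908.
dQ = --6.1108 / 10.3908 = 0.5881 m^3/s.

0.5881


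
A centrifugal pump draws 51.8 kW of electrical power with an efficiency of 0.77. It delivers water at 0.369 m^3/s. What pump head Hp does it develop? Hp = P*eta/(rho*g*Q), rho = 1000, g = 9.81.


Pump head formula: Hp = P * eta / (rho * g * Q).
Numerator: P * eta = 51.8 * 1000 * 0.77 = 39886.0 W.
Denominator: rho * g * Q = 1000 * 9.81 * 0.369 = 3619.89.
Hp = 39886.0 / 3619.89 = 11.02 m.

11.02


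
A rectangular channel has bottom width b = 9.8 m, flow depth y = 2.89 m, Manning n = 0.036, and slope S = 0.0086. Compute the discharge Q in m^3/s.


For a rectangular channel, the cross-sectional area A = b * y = 9.8 * 2.89 = 28.32 m^2.
The wetted perimeter P = b + 2y = 9.8 + 2*2.89 = 15.58 m.
Hydraulic radius R = A/P = 28.32/15.58 = 1.8178 m.
Velocity V = (1/n)*R^(2/3)*S^(1/2) = (1/0.036)*1.8178^(2/3)*0.0086^(1/2) = 3.8369 m/s.
Discharge Q = A * V = 28.32 * 3.8369 = 108.67 m^3/s.

108.67


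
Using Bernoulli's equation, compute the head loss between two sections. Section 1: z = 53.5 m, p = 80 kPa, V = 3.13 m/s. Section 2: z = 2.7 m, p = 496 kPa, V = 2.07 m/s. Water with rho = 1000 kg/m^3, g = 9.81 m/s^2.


Total head at each section: H = z + p/(rho*g) + V^2/(2g).
H1 = 53.5 + 80*1000/(1000*9.81) + 3.13^2/(2*9.81)
   = 53.5 + 8.155 + 0.4993
   = 62.154 m.
H2 = 2.7 + 496*1000/(1000*9.81) + 2.07^2/(2*9.81)
   = 2.7 + 50.561 + 0.2184
   = 53.479 m.
h_L = H1 - H2 = 62.154 - 53.479 = 8.675 m.

8.675


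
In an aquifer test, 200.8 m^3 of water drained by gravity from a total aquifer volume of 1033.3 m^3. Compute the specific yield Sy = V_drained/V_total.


Specific yield Sy = Volume drained / Total volume.
Sy = 200.8 / 1033.3
   = 0.1943.

0.1943


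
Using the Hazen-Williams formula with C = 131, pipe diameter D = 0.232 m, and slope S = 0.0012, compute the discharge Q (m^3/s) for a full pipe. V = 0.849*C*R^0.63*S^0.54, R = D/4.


For a full circular pipe, R = D/4 = 0.232/4 = 0.058 m.
V = 0.849 * 131 * 0.058^0.63 * 0.0012^0.54
  = 0.849 * 131 * 0.166326 * 0.02647
  = 0.4897 m/s.
Pipe area A = pi*D^2/4 = pi*0.232^2/4 = 0.0423 m^2.
Q = A * V = 0.0423 * 0.4897 = 0.0207 m^3/s.

0.0207


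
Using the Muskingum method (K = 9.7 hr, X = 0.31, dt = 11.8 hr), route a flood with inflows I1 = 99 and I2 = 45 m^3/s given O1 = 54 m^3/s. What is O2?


Muskingum coefficients:
denom = 2*K*(1-X) + dt = 2*9.7*(1-0.31) + 11.8 = 25.186.
C0 = (dt - 2*K*X)/denom = (11.8 - 2*9.7*0.31)/25.186 = 0.2297.
C1 = (dt + 2*K*X)/denom = (11.8 + 2*9.7*0.31)/25.186 = 0.7073.
C2 = (2*K*(1-X) - dt)/denom = 0.063.
O2 = C0*I2 + C1*I1 + C2*O1
   = 0.2297*45 + 0.7073*99 + 0.063*54
   = 83.76 m^3/s.

83.76


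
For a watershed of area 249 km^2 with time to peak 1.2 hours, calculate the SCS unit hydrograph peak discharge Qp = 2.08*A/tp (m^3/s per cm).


SCS formula: Qp = 2.08 * A / tp.
Qp = 2.08 * 249 / 1.2
   = 517.92 / 1.2
   = 431.6 m^3/s per cm.

431.6


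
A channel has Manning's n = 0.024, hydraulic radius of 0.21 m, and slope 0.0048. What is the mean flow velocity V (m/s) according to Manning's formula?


Manning's equation gives V = (1/n) * R^(2/3) * S^(1/2).
First, compute R^(2/3) = 0.21^(2/3) = 0.3533.
Next, S^(1/2) = 0.0048^(1/2) = 0.069282.
Then 1/n = 1/0.024 = 41.67.
V = 41.67 * 0.3533 * 0.069282 = 1.0199 m/s.

1.0199


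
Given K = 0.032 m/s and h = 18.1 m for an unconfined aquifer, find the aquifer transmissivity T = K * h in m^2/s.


Transmissivity is defined as T = K * h.
T = 0.032 * 18.1
  = 0.5792 m^2/s.

0.5792


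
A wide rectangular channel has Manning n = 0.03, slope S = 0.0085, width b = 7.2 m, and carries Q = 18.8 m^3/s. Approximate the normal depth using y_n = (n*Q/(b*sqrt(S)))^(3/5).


We use the wide-channel approximation y_n = (n*Q/(b*sqrt(S)))^(3/5).
sqrt(S) = sqrt(0.0085) = 0.092195.
Numerator: n*Q = 0.03 * 18.8 = 0.564.
Denominator: b*sqrt(S) = 7.2 * 0.092195 = 0.663804.
arg = 0.8496.
y_n = 0.8496^(3/5) = 0.9069 m.

0.9069


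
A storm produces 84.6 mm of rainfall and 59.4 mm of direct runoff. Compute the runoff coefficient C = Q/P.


The runoff coefficient C = runoff depth / rainfall depth.
C = 59.4 / 84.6
  = 0.7021.

0.7021


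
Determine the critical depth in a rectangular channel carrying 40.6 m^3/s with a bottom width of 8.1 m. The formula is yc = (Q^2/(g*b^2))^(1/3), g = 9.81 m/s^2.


Using yc = (Q^2 / (g * b^2))^(1/3):
Q^2 = 40.6^2 = 1648.36.
g * b^2 = 9.81 * 8.1^2 = 9.81 * 65.61 = 643.63.
Q^2 / (g*b^2) = 1648.36 / 643.63 = 2.561.
yc = 2.561^(1/3) = 1.3682 m.

1.3682


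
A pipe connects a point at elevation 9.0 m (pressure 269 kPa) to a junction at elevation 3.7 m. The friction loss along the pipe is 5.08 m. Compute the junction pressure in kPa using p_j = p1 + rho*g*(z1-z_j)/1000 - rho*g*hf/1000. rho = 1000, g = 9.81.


Junction pressure: p_j = p1 + rho*g*(z1 - z_j)/1000 - rho*g*hf/1000.
Elevation term = 1000*9.81*(9.0 - 3.7)/1000 = 51.993 kPa.
Friction term = 1000*9.81*5.08/1000 = 49.835 kPa.
p_j = 269 + 51.993 - 49.835 = 271.16 kPa.

271.16


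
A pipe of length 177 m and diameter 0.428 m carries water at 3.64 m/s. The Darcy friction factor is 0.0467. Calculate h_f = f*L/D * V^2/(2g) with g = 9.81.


Darcy-Weisbach equation: h_f = f * (L/D) * V^2/(2g).
f * L/D = 0.0467 * 177/0.428 = 19.3129.
V^2/(2g) = 3.64^2 / (2*9.81) = 13.2496 / 19.62 = 0.6753 m.
h_f = 19.3129 * 0.6753 = 13.042 m.

13.042


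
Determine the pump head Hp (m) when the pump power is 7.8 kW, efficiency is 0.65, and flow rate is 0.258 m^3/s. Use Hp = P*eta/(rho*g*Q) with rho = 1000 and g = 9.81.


Pump head formula: Hp = P * eta / (rho * g * Q).
Numerator: P * eta = 7.8 * 1000 * 0.65 = 5070.0 W.
Denominator: rho * g * Q = 1000 * 9.81 * 0.258 = 2530.98.
Hp = 5070.0 / 2530.98 = 2.0 m.

2.0


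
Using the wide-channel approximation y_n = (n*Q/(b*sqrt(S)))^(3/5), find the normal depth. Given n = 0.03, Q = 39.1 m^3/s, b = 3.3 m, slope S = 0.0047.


We use the wide-channel approximation y_n = (n*Q/(b*sqrt(S)))^(3/5).
sqrt(S) = sqrt(0.0047) = 0.068557.
Numerator: n*Q = 0.03 * 39.1 = 1.173.
Denominator: b*sqrt(S) = 3.3 * 0.068557 = 0.226238.
arg = 5.1848.
y_n = 5.1848^(3/5) = 2.6844 m.

2.6844


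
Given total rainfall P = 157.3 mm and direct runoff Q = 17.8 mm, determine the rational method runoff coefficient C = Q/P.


The runoff coefficient C = runoff depth / rainfall depth.
C = 17.8 / 157.3
  = 0.1132.

0.1132


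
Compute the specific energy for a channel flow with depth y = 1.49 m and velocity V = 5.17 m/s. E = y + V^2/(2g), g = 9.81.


Specific energy E = y + V^2/(2g).
Velocity head = V^2/(2g) = 5.17^2 / (2*9.81) = 26.7289 / 19.62 = 1.3623 m.
E = 1.49 + 1.3623 = 2.8523 m.

2.8523


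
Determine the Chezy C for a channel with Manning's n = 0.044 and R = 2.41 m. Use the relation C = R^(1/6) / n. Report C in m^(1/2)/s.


The Chezy coefficient relates to Manning's n through C = R^(1/6) / n.
R^(1/6) = 2.41^(1/6) = 1.157896.
C = 1.157896 / 0.044 = 26.32 m^(1/2)/s.

26.32


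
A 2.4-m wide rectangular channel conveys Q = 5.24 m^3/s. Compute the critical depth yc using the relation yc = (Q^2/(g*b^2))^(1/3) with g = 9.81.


Using yc = (Q^2 / (g * b^2))^(1/3):
Q^2 = 5.24^2 = 27.46.
g * b^2 = 9.81 * 2.4^2 = 9.81 * 5.76 = 56.51.
Q^2 / (g*b^2) = 27.46 / 56.51 = 0.4859.
yc = 0.4859^(1/3) = 0.7862 m.

0.7862


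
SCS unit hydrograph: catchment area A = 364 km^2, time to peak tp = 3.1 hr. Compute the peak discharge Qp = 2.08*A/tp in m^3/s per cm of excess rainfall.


SCS formula: Qp = 2.08 * A / tp.
Qp = 2.08 * 364 / 3.1
   = 757.12 / 3.1
   = 244.23 m^3/s per cm.

244.23


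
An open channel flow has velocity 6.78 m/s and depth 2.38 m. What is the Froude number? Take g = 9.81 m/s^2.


The Froude number is defined as Fr = V / sqrt(g*y).
g*y = 9.81 * 2.38 = 23.3478.
sqrt(g*y) = sqrt(23.3478) = 4.832.
Fr = 6.78 / 4.832 = 1.4032.

1.4032


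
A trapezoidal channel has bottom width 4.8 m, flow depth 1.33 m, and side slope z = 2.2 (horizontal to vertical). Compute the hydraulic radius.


For a trapezoidal section with side slope z:
A = (b + z*y)*y = (4.8 + 2.2*1.33)*1.33 = 10.276 m^2.
P = b + 2*y*sqrt(1 + z^2) = 4.8 + 2*1.33*sqrt(1 + 2.2^2) = 11.228 m.
R = A/P = 10.276 / 11.228 = 0.9152 m.

0.9152


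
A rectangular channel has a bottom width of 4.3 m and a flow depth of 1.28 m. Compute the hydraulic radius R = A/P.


For a rectangular section:
Flow area A = b * y = 4.3 * 1.28 = 5.5 m^2.
Wetted perimeter P = b + 2y = 4.3 + 2*1.28 = 6.86 m.
Hydraulic radius R = A/P = 5.5 / 6.86 = 0.8023 m.

0.8023


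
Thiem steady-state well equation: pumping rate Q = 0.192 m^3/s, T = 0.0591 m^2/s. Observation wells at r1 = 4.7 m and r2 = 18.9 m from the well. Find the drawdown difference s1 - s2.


Thiem equation: s1 - s2 = Q/(2*pi*T) * ln(r2/r1).
ln(r2/r1) = ln(18.9/4.7) = 1.3916.
Q/(2*pi*T) = 0.192 / (2*pi*0.0591) = 0.192 / 0.3713 = 0.5171.
s1 - s2 = 0.5171 * 1.3916 = 0.7195 m.

0.7195


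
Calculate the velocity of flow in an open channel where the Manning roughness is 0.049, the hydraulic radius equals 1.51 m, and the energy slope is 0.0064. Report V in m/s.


Manning's equation gives V = (1/n) * R^(2/3) * S^(1/2).
First, compute R^(2/3) = 1.51^(2/3) = 1.3162.
Next, S^(1/2) = 0.0064^(1/2) = 0.08.
Then 1/n = 1/0.049 = 20.41.
V = 20.41 * 1.3162 * 0.08 = 2.1489 m/s.

2.1489


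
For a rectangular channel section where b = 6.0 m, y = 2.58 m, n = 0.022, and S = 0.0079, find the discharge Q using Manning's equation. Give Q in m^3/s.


For a rectangular channel, the cross-sectional area A = b * y = 6.0 * 2.58 = 15.48 m^2.
The wetted perimeter P = b + 2y = 6.0 + 2*2.58 = 11.16 m.
Hydraulic radius R = A/P = 15.48/11.16 = 1.3871 m.
Velocity V = (1/n)*R^(2/3)*S^(1/2) = (1/0.022)*1.3871^(2/3)*0.0079^(1/2) = 5.0249 m/s.
Discharge Q = A * V = 15.48 * 5.0249 = 77.786 m^3/s.

77.786


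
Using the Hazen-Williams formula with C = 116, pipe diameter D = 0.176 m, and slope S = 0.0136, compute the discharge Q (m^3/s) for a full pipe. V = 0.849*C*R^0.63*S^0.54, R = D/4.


For a full circular pipe, R = D/4 = 0.176/4 = 0.044 m.
V = 0.849 * 116 * 0.044^0.63 * 0.0136^0.54
  = 0.849 * 116 * 0.139758 * 0.0982
  = 1.3516 m/s.
Pipe area A = pi*D^2/4 = pi*0.176^2/4 = 0.0243 m^2.
Q = A * V = 0.0243 * 1.3516 = 0.0329 m^3/s.

0.0329


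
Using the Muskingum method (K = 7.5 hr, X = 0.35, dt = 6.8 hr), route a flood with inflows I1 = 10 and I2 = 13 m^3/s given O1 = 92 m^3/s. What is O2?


Muskingum coefficients:
denom = 2*K*(1-X) + dt = 2*7.5*(1-0.35) + 6.8 = 16.55.
C0 = (dt - 2*K*X)/denom = (6.8 - 2*7.5*0.35)/16.55 = 0.0937.
C1 = (dt + 2*K*X)/denom = (6.8 + 2*7.5*0.35)/16.55 = 0.7281.
C2 = (2*K*(1-X) - dt)/denom = 0.1782.
O2 = C0*I2 + C1*I1 + C2*O1
   = 0.0937*13 + 0.7281*10 + 0.1782*92
   = 24.9 m^3/s.

24.9


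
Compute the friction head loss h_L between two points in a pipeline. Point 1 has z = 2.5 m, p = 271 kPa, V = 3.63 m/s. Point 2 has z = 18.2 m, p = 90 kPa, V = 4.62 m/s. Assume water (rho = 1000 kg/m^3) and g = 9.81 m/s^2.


Total head at each section: H = z + p/(rho*g) + V^2/(2g).
H1 = 2.5 + 271*1000/(1000*9.81) + 3.63^2/(2*9.81)
   = 2.5 + 27.625 + 0.6716
   = 30.796 m.
H2 = 18.2 + 90*1000/(1000*9.81) + 4.62^2/(2*9.81)
   = 18.2 + 9.174 + 1.0879
   = 28.462 m.
h_L = H1 - H2 = 30.796 - 28.462 = 2.334 m.

2.334


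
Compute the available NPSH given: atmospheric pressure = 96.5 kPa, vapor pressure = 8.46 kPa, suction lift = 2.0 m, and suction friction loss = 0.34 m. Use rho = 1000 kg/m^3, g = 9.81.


NPSHa = p_atm/(rho*g) - z_s - hf_s - p_vap/(rho*g).
p_atm/(rho*g) = 96.5*1000 / (1000*9.81) = 9.837 m.
p_vap/(rho*g) = 8.46*1000 / (1000*9.81) = 0.862 m.
NPSHa = 9.837 - 2.0 - 0.34 - 0.862
      = 6.63 m.

6.63


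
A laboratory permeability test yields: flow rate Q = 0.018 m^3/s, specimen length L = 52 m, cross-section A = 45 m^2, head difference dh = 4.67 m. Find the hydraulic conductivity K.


From K = Q*L / (A*dh):
Numerator: Q*L = 0.018 * 52 = 0.936.
Denominator: A*dh = 45 * 4.67 = 210.15.
K = 0.936 / 210.15 = 0.004454 m/s.

0.004454


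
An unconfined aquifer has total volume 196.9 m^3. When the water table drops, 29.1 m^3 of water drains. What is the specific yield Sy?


Specific yield Sy = Volume drained / Total volume.
Sy = 29.1 / 196.9
   = 0.1478.

0.1478


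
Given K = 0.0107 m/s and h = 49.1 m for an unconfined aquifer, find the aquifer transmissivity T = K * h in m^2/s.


Transmissivity is defined as T = K * h.
T = 0.0107 * 49.1
  = 0.5254 m^2/s.

0.5254


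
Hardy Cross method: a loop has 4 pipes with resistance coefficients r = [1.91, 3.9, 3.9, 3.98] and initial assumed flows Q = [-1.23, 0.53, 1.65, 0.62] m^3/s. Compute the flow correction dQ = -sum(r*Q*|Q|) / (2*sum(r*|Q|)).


Numerator terms (r*Q*|Q|): 1.91*-1.23*|-1.23| = -2.8896; 3.9*0.53*|0.53| = 1.0955; 3.9*1.65*|1.65| = 10.6177; 3.98*0.62*|0.62| = 1.5299.
Sum of numerator = 10.3535.
Denominator terms (r*|Q|): 1.91*|-1.23| = 2.3493; 3.9*|0.53| = 2.067; 3.9*|1.65| = 6.435; 3.98*|0.62| = 2.4676.
2 * sum of denominator = 2 * 13.3189 = 26.6378.
dQ = -10.3535 / 26.6378 = -0.3887 m^3/s.

-0.3887


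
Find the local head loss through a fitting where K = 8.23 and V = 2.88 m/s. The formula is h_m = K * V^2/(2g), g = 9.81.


Minor loss formula: h_m = K * V^2/(2g).
V^2 = 2.88^2 = 8.2944.
V^2/(2g) = 8.2944 / 19.62 = 0.4228 m.
h_m = 8.23 * 0.4228 = 3.4793 m.

3.4793


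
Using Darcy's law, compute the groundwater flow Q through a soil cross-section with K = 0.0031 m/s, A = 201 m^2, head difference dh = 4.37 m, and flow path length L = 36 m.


Darcy's law: Q = K * A * i, where i = dh/L.
Hydraulic gradient i = 4.37 / 36 = 0.121389.
Q = 0.0031 * 201 * 0.121389
  = 0.0756 m^3/s.

0.0756


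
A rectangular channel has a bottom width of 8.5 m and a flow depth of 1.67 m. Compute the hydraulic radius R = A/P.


For a rectangular section:
Flow area A = b * y = 8.5 * 1.67 = 14.2 m^2.
Wetted perimeter P = b + 2y = 8.5 + 2*1.67 = 11.84 m.
Hydraulic radius R = A/P = 14.2 / 11.84 = 1.1989 m.

1.1989


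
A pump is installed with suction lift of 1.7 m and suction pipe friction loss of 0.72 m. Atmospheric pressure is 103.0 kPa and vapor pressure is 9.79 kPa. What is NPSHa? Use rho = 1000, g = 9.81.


NPSHa = p_atm/(rho*g) - z_s - hf_s - p_vap/(rho*g).
p_atm/(rho*g) = 103.0*1000 / (1000*9.81) = 10.499 m.
p_vap/(rho*g) = 9.79*1000 / (1000*9.81) = 0.998 m.
NPSHa = 10.499 - 1.7 - 0.72 - 0.998
      = 7.08 m.

7.08


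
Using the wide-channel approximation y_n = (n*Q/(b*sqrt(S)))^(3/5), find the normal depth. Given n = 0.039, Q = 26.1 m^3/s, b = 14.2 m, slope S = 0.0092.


We use the wide-channel approximation y_n = (n*Q/(b*sqrt(S)))^(3/5).
sqrt(S) = sqrt(0.0092) = 0.095917.
Numerator: n*Q = 0.039 * 26.1 = 1.0179.
Denominator: b*sqrt(S) = 14.2 * 0.095917 = 1.362021.
arg = 0.7473.
y_n = 0.7473^(3/5) = 0.8397 m.

0.8397


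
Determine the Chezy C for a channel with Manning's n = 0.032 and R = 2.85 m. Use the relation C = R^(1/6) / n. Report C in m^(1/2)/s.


The Chezy coefficient relates to Manning's n through C = R^(1/6) / n.
R^(1/6) = 2.85^(1/6) = 1.190714.
C = 1.190714 / 0.032 = 37.21 m^(1/2)/s.

37.21


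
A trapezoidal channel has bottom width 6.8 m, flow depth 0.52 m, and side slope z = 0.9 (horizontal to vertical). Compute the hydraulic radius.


For a trapezoidal section with side slope z:
A = (b + z*y)*y = (6.8 + 0.9*0.52)*0.52 = 3.779 m^2.
P = b + 2*y*sqrt(1 + z^2) = 6.8 + 2*0.52*sqrt(1 + 0.9^2) = 8.199 m.
R = A/P = 3.779 / 8.199 = 0.4609 m.

0.4609


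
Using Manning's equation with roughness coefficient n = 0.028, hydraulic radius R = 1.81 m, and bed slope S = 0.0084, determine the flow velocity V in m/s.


Manning's equation gives V = (1/n) * R^(2/3) * S^(1/2).
First, compute R^(2/3) = 1.81^(2/3) = 1.4852.
Next, S^(1/2) = 0.0084^(1/2) = 0.091652.
Then 1/n = 1/0.028 = 35.71.
V = 35.71 * 1.4852 * 0.091652 = 4.8615 m/s.

4.8615


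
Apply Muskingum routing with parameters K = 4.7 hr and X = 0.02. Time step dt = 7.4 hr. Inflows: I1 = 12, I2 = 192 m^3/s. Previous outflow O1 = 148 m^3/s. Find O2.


Muskingum coefficients:
denom = 2*K*(1-X) + dt = 2*4.7*(1-0.02) + 7.4 = 16.612.
C0 = (dt - 2*K*X)/denom = (7.4 - 2*4.7*0.02)/16.612 = 0.4341.
C1 = (dt + 2*K*X)/denom = (7.4 + 2*4.7*0.02)/16.612 = 0.4568.
C2 = (2*K*(1-X) - dt)/denom = 0.1091.
O2 = C0*I2 + C1*I1 + C2*O1
   = 0.4341*192 + 0.4568*12 + 0.1091*148
   = 104.98 m^3/s.

104.98


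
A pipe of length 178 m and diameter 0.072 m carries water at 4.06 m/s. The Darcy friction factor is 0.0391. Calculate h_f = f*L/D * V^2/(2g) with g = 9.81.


Darcy-Weisbach equation: h_f = f * (L/D) * V^2/(2g).
f * L/D = 0.0391 * 178/0.072 = 96.6639.
V^2/(2g) = 4.06^2 / (2*9.81) = 16.4836 / 19.62 = 0.8401 m.
h_f = 96.6639 * 0.8401 = 81.211 m.

81.211


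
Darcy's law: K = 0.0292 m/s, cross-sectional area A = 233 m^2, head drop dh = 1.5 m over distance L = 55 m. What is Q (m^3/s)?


Darcy's law: Q = K * A * i, where i = dh/L.
Hydraulic gradient i = 1.5 / 55 = 0.027273.
Q = 0.0292 * 233 * 0.027273
  = 0.1856 m^3/s.

0.1856


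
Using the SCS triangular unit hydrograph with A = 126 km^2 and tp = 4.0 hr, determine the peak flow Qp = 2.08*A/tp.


SCS formula: Qp = 2.08 * A / tp.
Qp = 2.08 * 126 / 4.0
   = 262.08 / 4.0
   = 65.52 m^3/s per cm.

65.52


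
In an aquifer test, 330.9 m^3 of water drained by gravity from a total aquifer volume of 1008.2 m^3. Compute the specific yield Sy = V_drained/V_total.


Specific yield Sy = Volume drained / Total volume.
Sy = 330.9 / 1008.2
   = 0.3282.

0.3282


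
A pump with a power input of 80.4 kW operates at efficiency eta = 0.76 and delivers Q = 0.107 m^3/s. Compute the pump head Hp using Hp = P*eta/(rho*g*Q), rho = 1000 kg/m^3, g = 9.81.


Pump head formula: Hp = P * eta / (rho * g * Q).
Numerator: P * eta = 80.4 * 1000 * 0.76 = 61104.0 W.
Denominator: rho * g * Q = 1000 * 9.81 * 0.107 = 1049.67.
Hp = 61104.0 / 1049.67 = 58.21 m.

58.21


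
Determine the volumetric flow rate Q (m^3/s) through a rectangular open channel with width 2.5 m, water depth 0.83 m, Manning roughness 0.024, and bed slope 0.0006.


For a rectangular channel, the cross-sectional area A = b * y = 2.5 * 0.83 = 2.07 m^2.
The wetted perimeter P = b + 2y = 2.5 + 2*0.83 = 4.16 m.
Hydraulic radius R = A/P = 2.07/4.16 = 0.4988 m.
Velocity V = (1/n)*R^(2/3)*S^(1/2) = (1/0.024)*0.4988^(2/3)*0.0006^(1/2) = 0.6419 m/s.
Discharge Q = A * V = 2.07 * 0.6419 = 1.332 m^3/s.

1.332


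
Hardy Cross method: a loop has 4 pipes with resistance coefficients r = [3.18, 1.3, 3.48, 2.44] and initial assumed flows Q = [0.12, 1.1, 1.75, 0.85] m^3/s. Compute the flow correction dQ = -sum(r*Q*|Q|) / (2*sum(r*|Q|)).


Numerator terms (r*Q*|Q|): 3.18*0.12*|0.12| = 0.0458; 1.3*1.1*|1.1| = 1.573; 3.48*1.75*|1.75| = 10.6575; 2.44*0.85*|0.85| = 1.7629.
Sum of numerator = 14.0392.
Denominator terms (r*|Q|): 3.18*|0.12| = 0.3816; 1.3*|1.1| = 1.43; 3.48*|1.75| = 6.09; 2.44*|0.85| = 2.074.
2 * sum of denominator = 2 * 9.9756 = 19.9512.
dQ = -14.0392 / 19.9512 = -0.7037 m^3/s.

-0.7037


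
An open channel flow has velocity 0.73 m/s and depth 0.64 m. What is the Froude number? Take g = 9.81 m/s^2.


The Froude number is defined as Fr = V / sqrt(g*y).
g*y = 9.81 * 0.64 = 6.2784.
sqrt(g*y) = sqrt(6.2784) = 2.5057.
Fr = 0.73 / 2.5057 = 0.2913.

0.2913


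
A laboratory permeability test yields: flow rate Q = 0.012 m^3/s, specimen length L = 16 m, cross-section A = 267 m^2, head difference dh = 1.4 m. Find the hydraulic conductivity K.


From K = Q*L / (A*dh):
Numerator: Q*L = 0.012 * 16 = 0.192.
Denominator: A*dh = 267 * 1.4 = 373.8.
K = 0.192 / 373.8 = 0.000514 m/s.

0.000514


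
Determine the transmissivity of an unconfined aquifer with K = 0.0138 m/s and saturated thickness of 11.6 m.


Transmissivity is defined as T = K * h.
T = 0.0138 * 11.6
  = 0.1601 m^2/s.

0.1601


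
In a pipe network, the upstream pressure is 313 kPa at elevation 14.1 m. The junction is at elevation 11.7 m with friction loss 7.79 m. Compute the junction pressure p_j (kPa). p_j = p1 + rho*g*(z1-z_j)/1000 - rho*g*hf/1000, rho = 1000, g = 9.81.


Junction pressure: p_j = p1 + rho*g*(z1 - z_j)/1000 - rho*g*hf/1000.
Elevation term = 1000*9.81*(14.1 - 11.7)/1000 = 23.544 kPa.
Friction term = 1000*9.81*7.79/1000 = 76.42 kPa.
p_j = 313 + 23.544 - 76.42 = 260.12 kPa.

260.12


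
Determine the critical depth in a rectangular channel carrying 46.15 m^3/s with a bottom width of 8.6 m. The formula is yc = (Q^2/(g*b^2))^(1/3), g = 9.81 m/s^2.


Using yc = (Q^2 / (g * b^2))^(1/3):
Q^2 = 46.15^2 = 2129.82.
g * b^2 = 9.81 * 8.6^2 = 9.81 * 73.96 = 725.55.
Q^2 / (g*b^2) = 2129.82 / 725.55 = 2.9355.
yc = 2.9355^(1/3) = 1.4318 m.

1.4318


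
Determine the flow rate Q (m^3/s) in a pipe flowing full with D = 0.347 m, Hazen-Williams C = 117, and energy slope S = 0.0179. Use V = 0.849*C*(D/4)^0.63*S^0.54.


For a full circular pipe, R = D/4 = 0.347/4 = 0.0867 m.
V = 0.849 * 117 * 0.0867^0.63 * 0.0179^0.54
  = 0.849 * 117 * 0.214343 * 0.113904
  = 2.4252 m/s.
Pipe area A = pi*D^2/4 = pi*0.347^2/4 = 0.0946 m^2.
Q = A * V = 0.0946 * 2.4252 = 0.2293 m^3/s.

0.2293


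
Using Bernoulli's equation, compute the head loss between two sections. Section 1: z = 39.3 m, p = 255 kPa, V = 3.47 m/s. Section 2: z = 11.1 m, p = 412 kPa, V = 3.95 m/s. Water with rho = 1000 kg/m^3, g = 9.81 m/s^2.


Total head at each section: H = z + p/(rho*g) + V^2/(2g).
H1 = 39.3 + 255*1000/(1000*9.81) + 3.47^2/(2*9.81)
   = 39.3 + 25.994 + 0.6137
   = 65.908 m.
H2 = 11.1 + 412*1000/(1000*9.81) + 3.95^2/(2*9.81)
   = 11.1 + 41.998 + 0.7952
   = 53.893 m.
h_L = H1 - H2 = 65.908 - 53.893 = 12.014 m.

12.014


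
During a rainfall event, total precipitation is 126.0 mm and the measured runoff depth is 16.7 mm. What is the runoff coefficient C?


The runoff coefficient C = runoff depth / rainfall depth.
C = 16.7 / 126.0
  = 0.1325.

0.1325


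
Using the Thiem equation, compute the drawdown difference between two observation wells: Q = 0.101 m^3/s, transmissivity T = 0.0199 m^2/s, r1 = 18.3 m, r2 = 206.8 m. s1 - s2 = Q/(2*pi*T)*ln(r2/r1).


Thiem equation: s1 - s2 = Q/(2*pi*T) * ln(r2/r1).
ln(r2/r1) = ln(206.8/18.3) = 2.4249.
Q/(2*pi*T) = 0.101 / (2*pi*0.0199) = 0.101 / 0.125 = 0.8078.
s1 - s2 = 0.8078 * 2.4249 = 1.9587 m.

1.9587


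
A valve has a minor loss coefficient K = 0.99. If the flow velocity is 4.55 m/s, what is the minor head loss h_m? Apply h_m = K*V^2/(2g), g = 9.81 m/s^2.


Minor loss formula: h_m = K * V^2/(2g).
V^2 = 4.55^2 = 20.7025.
V^2/(2g) = 20.7025 / 19.62 = 1.0552 m.
h_m = 0.99 * 1.0552 = 1.0446 m.

1.0446


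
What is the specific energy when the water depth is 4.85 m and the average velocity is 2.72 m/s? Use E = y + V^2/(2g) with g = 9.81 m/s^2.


Specific energy E = y + V^2/(2g).
Velocity head = V^2/(2g) = 2.72^2 / (2*9.81) = 7.3984 / 19.62 = 0.3771 m.
E = 4.85 + 0.3771 = 5.2271 m.

5.2271


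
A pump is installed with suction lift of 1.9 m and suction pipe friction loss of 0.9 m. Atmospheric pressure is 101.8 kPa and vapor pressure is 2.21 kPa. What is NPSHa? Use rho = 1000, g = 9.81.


NPSHa = p_atm/(rho*g) - z_s - hf_s - p_vap/(rho*g).
p_atm/(rho*g) = 101.8*1000 / (1000*9.81) = 10.377 m.
p_vap/(rho*g) = 2.21*1000 / (1000*9.81) = 0.225 m.
NPSHa = 10.377 - 1.9 - 0.9 - 0.225
      = 7.35 m.

7.35


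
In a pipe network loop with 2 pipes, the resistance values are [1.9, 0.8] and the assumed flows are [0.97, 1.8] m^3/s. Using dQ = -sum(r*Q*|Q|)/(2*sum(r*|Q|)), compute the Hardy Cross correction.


Numerator terms (r*Q*|Q|): 1.9*0.97*|0.97| = 1.7877; 0.8*1.8*|1.8| = 2.592.
Sum of numerator = 4.3797.
Denominator terms (r*|Q|): 1.9*|0.97| = 1.843; 0.8*|1.8| = 1.44.
2 * sum of denominator = 2 * 3.283 = 6.566.
dQ = -4.3797 / 6.566 = -0.667 m^3/s.

-0.667


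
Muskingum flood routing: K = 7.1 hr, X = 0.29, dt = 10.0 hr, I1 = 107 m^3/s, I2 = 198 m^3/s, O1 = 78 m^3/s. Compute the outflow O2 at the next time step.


Muskingum coefficients:
denom = 2*K*(1-X) + dt = 2*7.1*(1-0.29) + 10.0 = 20.082.
C0 = (dt - 2*K*X)/denom = (10.0 - 2*7.1*0.29)/20.082 = 0.2929.
C1 = (dt + 2*K*X)/denom = (10.0 + 2*7.1*0.29)/20.082 = 0.703.
C2 = (2*K*(1-X) - dt)/denom = 0.0041.
O2 = C0*I2 + C1*I1 + C2*O1
   = 0.2929*198 + 0.703*107 + 0.0041*78
   = 133.54 m^3/s.

133.54


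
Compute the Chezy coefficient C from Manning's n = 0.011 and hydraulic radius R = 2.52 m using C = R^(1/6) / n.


The Chezy coefficient relates to Manning's n through C = R^(1/6) / n.
R^(1/6) = 2.52^(1/6) = 1.166541.
C = 1.166541 / 0.011 = 106.05 m^(1/2)/s.

106.05


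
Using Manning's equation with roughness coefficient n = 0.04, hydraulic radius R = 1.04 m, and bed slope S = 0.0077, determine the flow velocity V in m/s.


Manning's equation gives V = (1/n) * R^(2/3) * S^(1/2).
First, compute R^(2/3) = 1.04^(2/3) = 1.0265.
Next, S^(1/2) = 0.0077^(1/2) = 0.08775.
Then 1/n = 1/0.04 = 25.0.
V = 25.0 * 1.0265 * 0.08775 = 2.2519 m/s.

2.2519


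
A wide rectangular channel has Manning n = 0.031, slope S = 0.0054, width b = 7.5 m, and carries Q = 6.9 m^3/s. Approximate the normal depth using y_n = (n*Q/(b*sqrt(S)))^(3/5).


We use the wide-channel approximation y_n = (n*Q/(b*sqrt(S)))^(3/5).
sqrt(S) = sqrt(0.0054) = 0.073485.
Numerator: n*Q = 0.031 * 6.9 = 0.2139.
Denominator: b*sqrt(S) = 7.5 * 0.073485 = 0.551137.
arg = 0.3881.
y_n = 0.3881^(3/5) = 0.5667 m.

0.5667


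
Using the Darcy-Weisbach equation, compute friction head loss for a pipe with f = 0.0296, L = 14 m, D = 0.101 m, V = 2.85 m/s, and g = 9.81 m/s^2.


Darcy-Weisbach equation: h_f = f * (L/D) * V^2/(2g).
f * L/D = 0.0296 * 14/0.101 = 4.103.
V^2/(2g) = 2.85^2 / (2*9.81) = 8.1225 / 19.62 = 0.414 m.
h_f = 4.103 * 0.414 = 1.699 m.

1.699


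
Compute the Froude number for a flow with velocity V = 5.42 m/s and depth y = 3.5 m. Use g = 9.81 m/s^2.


The Froude number is defined as Fr = V / sqrt(g*y).
g*y = 9.81 * 3.5 = 34.335.
sqrt(g*y) = sqrt(34.335) = 5.8596.
Fr = 5.42 / 5.8596 = 0.925.

0.925


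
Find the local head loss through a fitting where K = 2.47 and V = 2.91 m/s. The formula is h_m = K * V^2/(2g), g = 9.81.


Minor loss formula: h_m = K * V^2/(2g).
V^2 = 2.91^2 = 8.4681.
V^2/(2g) = 8.4681 / 19.62 = 0.4316 m.
h_m = 2.47 * 0.4316 = 1.0661 m.

1.0661


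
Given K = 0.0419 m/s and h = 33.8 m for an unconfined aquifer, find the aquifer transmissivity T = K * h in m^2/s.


Transmissivity is defined as T = K * h.
T = 0.0419 * 33.8
  = 1.4162 m^2/s.

1.4162


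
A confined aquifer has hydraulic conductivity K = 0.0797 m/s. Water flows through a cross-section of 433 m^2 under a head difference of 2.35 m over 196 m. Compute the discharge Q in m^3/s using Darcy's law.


Darcy's law: Q = K * A * i, where i = dh/L.
Hydraulic gradient i = 2.35 / 196 = 0.01199.
Q = 0.0797 * 433 * 0.01199
  = 0.4138 m^3/s.

0.4138


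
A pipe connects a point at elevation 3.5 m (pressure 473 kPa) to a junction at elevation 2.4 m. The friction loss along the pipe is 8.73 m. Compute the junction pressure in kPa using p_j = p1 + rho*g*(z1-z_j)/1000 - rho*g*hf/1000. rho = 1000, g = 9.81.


Junction pressure: p_j = p1 + rho*g*(z1 - z_j)/1000 - rho*g*hf/1000.
Elevation term = 1000*9.81*(3.5 - 2.4)/1000 = 10.791 kPa.
Friction term = 1000*9.81*8.73/1000 = 85.641 kPa.
p_j = 473 + 10.791 - 85.641 = 398.15 kPa.

398.15


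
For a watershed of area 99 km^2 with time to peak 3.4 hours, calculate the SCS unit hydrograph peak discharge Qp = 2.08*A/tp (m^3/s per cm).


SCS formula: Qp = 2.08 * A / tp.
Qp = 2.08 * 99 / 3.4
   = 205.92 / 3.4
   = 60.56 m^3/s per cm.

60.56


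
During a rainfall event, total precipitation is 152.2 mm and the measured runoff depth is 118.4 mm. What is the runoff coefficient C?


The runoff coefficient C = runoff depth / rainfall depth.
C = 118.4 / 152.2
  = 0.7779.

0.7779


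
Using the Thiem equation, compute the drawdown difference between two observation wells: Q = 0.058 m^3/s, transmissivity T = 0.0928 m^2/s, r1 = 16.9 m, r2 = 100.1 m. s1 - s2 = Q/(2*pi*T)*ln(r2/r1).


Thiem equation: s1 - s2 = Q/(2*pi*T) * ln(r2/r1).
ln(r2/r1) = ln(100.1/16.9) = 1.7789.
Q/(2*pi*T) = 0.058 / (2*pi*0.0928) = 0.058 / 0.5831 = 0.0995.
s1 - s2 = 0.0995 * 1.7789 = 0.1769 m.

0.1769


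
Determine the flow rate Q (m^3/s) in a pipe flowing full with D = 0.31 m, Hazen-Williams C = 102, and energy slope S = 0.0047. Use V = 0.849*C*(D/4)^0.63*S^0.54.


For a full circular pipe, R = D/4 = 0.31/4 = 0.0775 m.
V = 0.849 * 102 * 0.0775^0.63 * 0.0047^0.54
  = 0.849 * 102 * 0.199646 * 0.055326
  = 0.9565 m/s.
Pipe area A = pi*D^2/4 = pi*0.31^2/4 = 0.0755 m^2.
Q = A * V = 0.0755 * 0.9565 = 0.0722 m^3/s.

0.0722


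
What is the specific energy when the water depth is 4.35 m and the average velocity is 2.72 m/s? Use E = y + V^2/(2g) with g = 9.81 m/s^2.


Specific energy E = y + V^2/(2g).
Velocity head = V^2/(2g) = 2.72^2 / (2*9.81) = 7.3984 / 19.62 = 0.3771 m.
E = 4.35 + 0.3771 = 4.7271 m.

4.7271


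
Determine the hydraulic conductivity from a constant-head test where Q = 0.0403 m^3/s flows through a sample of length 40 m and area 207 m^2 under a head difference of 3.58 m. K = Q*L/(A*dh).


From K = Q*L / (A*dh):
Numerator: Q*L = 0.0403 * 40 = 1.612.
Denominator: A*dh = 207 * 3.58 = 741.06.
K = 1.612 / 741.06 = 0.002175 m/s.

0.002175


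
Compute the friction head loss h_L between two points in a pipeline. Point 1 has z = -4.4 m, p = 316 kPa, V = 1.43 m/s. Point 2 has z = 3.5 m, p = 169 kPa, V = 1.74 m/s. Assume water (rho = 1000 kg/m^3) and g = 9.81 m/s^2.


Total head at each section: H = z + p/(rho*g) + V^2/(2g).
H1 = -4.4 + 316*1000/(1000*9.81) + 1.43^2/(2*9.81)
   = -4.4 + 32.212 + 0.1042
   = 27.916 m.
H2 = 3.5 + 169*1000/(1000*9.81) + 1.74^2/(2*9.81)
   = 3.5 + 17.227 + 0.1543
   = 20.882 m.
h_L = H1 - H2 = 27.916 - 20.882 = 7.035 m.

7.035


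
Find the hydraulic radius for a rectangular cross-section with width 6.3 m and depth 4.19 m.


For a rectangular section:
Flow area A = b * y = 6.3 * 4.19 = 26.4 m^2.
Wetted perimeter P = b + 2y = 6.3 + 2*4.19 = 14.68 m.
Hydraulic radius R = A/P = 26.4 / 14.68 = 1.7982 m.

1.7982


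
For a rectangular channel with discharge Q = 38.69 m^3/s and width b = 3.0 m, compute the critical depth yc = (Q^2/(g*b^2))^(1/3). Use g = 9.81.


Using yc = (Q^2 / (g * b^2))^(1/3):
Q^2 = 38.69^2 = 1496.92.
g * b^2 = 9.81 * 3.0^2 = 9.81 * 9.0 = 88.29.
Q^2 / (g*b^2) = 1496.92 / 88.29 = 16.9546.
yc = 16.9546^(1/3) = 2.569 m.

2.569


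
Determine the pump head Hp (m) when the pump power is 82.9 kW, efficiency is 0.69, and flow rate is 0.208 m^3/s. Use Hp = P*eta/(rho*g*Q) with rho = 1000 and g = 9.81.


Pump head formula: Hp = P * eta / (rho * g * Q).
Numerator: P * eta = 82.9 * 1000 * 0.69 = 57201.0 W.
Denominator: rho * g * Q = 1000 * 9.81 * 0.208 = 2040.48.
Hp = 57201.0 / 2040.48 = 28.03 m.

28.03


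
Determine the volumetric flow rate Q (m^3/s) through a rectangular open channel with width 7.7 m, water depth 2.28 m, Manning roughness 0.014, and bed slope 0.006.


For a rectangular channel, the cross-sectional area A = b * y = 7.7 * 2.28 = 17.56 m^2.
The wetted perimeter P = b + 2y = 7.7 + 2*2.28 = 12.26 m.
Hydraulic radius R = A/P = 17.56/12.26 = 1.432 m.
Velocity V = (1/n)*R^(2/3)*S^(1/2) = (1/0.014)*1.432^(2/3)*0.006^(1/2) = 7.0292 m/s.
Discharge Q = A * V = 17.56 * 7.0292 = 123.404 m^3/s.

123.404


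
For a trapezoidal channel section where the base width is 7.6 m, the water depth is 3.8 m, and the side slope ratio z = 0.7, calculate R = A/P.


For a trapezoidal section with side slope z:
A = (b + z*y)*y = (7.6 + 0.7*3.8)*3.8 = 38.988 m^2.
P = b + 2*y*sqrt(1 + z^2) = 7.6 + 2*3.8*sqrt(1 + 0.7^2) = 16.877 m.
R = A/P = 38.988 / 16.877 = 2.3101 m.

2.3101


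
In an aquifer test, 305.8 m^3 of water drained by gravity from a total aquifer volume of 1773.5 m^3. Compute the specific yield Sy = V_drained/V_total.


Specific yield Sy = Volume drained / Total volume.
Sy = 305.8 / 1773.5
   = 0.1724.

0.1724


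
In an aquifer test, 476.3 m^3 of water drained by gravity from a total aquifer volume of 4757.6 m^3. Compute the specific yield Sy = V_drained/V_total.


Specific yield Sy = Volume drained / Total volume.
Sy = 476.3 / 4757.6
   = 0.1001.

0.1001


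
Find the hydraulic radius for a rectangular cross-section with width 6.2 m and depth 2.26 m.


For a rectangular section:
Flow area A = b * y = 6.2 * 2.26 = 14.01 m^2.
Wetted perimeter P = b + 2y = 6.2 + 2*2.26 = 10.72 m.
Hydraulic radius R = A/P = 14.01 / 10.72 = 1.3071 m.

1.3071


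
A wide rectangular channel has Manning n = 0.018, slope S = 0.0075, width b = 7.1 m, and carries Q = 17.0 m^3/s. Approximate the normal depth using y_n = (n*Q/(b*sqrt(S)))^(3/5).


We use the wide-channel approximation y_n = (n*Q/(b*sqrt(S)))^(3/5).
sqrt(S) = sqrt(0.0075) = 0.086603.
Numerator: n*Q = 0.018 * 17.0 = 0.306.
Denominator: b*sqrt(S) = 7.1 * 0.086603 = 0.614881.
arg = 0.4977.
y_n = 0.4977^(3/5) = 0.6579 m.

0.6579
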